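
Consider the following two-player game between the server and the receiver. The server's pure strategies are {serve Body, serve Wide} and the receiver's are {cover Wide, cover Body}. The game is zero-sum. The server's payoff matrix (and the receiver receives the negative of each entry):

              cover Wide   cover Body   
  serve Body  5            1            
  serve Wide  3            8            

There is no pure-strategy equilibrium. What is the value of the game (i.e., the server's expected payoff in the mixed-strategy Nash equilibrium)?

v = 37/9

Set the server's expected payoff from serve Body equal to that from serve Wide:
  the server's expected payoff from serve Body: q·5 + (1−q)·1 = 4q + 1
  the server's expected payoff from serve Wide: q·3 + (1−q)·8 = -5q + 8
  4q + 1 = -5q + 8  ⇒  9q = 7  ⇒  q = 7/9.
The value is the server's expected payoff against this mix (using serve Body): (7/9)·5 + (2/9)·1 = 37/9.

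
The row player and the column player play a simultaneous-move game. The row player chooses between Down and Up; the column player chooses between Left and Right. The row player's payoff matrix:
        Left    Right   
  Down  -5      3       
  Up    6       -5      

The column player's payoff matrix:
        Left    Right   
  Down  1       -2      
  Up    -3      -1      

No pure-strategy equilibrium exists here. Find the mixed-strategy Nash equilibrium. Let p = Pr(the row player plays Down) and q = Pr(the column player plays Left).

Set the column player's expected payoff from Left equal to that from Right:
  the column player's payoff to Left: p·1 + (1−p)·(-3) = 4p - 3
  the column player's payoff to Right: p·(-2) + (1−p)·(-1) = -p - 1
  4p - 3 = -p - 1  ⇒  5p = 2  ⇒  p = 2/5.
In a mixed equilibrium the row player is indifferent between Down and Up; this condition fixes q.
  the row player's payoff from Down: q·(-5) + (1−q)·3 = -8q + 3
  the row player's payoff from Up: q·6 + (1−q)·(-5) = 11q - 5
  -8q + 3 = 11q - 5  ⇒  -19q = -8  ⇒  q = 8/19.

p = 2/5, q = 8/19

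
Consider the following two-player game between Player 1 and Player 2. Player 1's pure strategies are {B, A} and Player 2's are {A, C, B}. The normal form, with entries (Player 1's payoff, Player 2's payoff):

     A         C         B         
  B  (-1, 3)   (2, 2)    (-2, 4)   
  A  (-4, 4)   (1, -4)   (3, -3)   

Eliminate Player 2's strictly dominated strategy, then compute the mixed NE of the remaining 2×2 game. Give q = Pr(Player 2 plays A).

Player 2's strategy C is strictly dominated by B: 4 > 2 and -3 > -4. Eliminate C.
For Player 1 to be willing to mix, Player 1 must be indifferent between B and A, which pins down Player 2's mix.
  Player 1's payoff to B: q·(-1) + (1−q)·(-2) = q - 2
  Player 1's payoff to A: q·(-4) + (1−q)·3 = -7q + 3
  q - 2 = -7q + 3  ⇒  8q = 5  ⇒  q = 5/8.

q = 5/8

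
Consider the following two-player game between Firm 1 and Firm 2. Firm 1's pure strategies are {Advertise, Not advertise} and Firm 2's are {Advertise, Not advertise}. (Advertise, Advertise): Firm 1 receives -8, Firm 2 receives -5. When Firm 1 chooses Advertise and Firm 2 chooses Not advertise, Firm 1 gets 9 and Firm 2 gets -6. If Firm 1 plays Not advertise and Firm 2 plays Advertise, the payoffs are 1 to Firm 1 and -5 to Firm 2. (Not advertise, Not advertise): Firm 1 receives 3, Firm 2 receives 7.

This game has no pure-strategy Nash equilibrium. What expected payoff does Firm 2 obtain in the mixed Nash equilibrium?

-5

Set Firm 2's expected payoff from Advertise equal to that from Not advertise:
  Firm 2's expected payoff from Advertise: p·(-5) + (1−p)·(-5) = -5
  Firm 2's expected payoff from Not advertise: p·(-6) + (1−p)·7 = -13p + 7
  -5 = -13p + 7  ⇒  13p = 12  ⇒  p = 12/13.
At equilibrium Firm 2 is indifferent across columns, so Firm 2's payoff equals the payoff from Advertise: (12/13)·(-5) + (1/13)·(-5) = -5.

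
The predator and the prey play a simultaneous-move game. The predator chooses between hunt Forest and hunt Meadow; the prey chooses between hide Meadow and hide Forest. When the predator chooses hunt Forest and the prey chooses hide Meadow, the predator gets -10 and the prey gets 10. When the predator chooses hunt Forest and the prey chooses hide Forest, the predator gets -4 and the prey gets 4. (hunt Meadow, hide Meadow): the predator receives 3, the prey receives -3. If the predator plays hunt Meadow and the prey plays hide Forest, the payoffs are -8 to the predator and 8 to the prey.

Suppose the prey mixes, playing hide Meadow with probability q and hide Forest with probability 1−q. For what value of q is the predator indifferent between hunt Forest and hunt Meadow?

The predator's indifference between hunt Forest and hunt Meadow determines the prey's mixing probability q:
  the predator's payoff to hunt Forest: q·(-10) + (1−q)·(-4) = -6q - 4
  the predator's payoff to hunt Meadow: q·3 + (1−q)·(-8) = 11q - 8
  -6q - 4 = 11q - 8  ⇒  -17q = -4  ⇒  q = 4/17.

q = 4/17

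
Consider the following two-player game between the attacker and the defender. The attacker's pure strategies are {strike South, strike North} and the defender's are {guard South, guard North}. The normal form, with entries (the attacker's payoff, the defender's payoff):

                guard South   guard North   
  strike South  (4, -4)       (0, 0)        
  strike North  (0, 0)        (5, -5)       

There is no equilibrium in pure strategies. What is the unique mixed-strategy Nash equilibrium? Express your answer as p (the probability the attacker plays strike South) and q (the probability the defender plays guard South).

For the defender to be willing to mix, the defender must be indifferent between guard South and guard North, which pins down the attacker's mix.
  the defender's payoff from guard South: p·(-4) + (1−p)·0 = -4p
  the defender's payoff from guard North: p·0 + (1−p)·(-5) = 5p - 5
  -4p = 5p - 5  ⇒  -9p = -5  ⇒  p = 5/9.
In a mixed equilibrium the attacker is indifferent between strike South and strike North; this condition fixes q.
  the attacker's payoff from strike South: q·4 + (1−q)·0 = 4q
  the attacker's payoff from strike North: q·0 + (1−q)·5 = -5q + 5
  4q = -5q + 5  ⇒  9q = 5  ⇒  q = 5/9.

p = 5/9, q = 5/9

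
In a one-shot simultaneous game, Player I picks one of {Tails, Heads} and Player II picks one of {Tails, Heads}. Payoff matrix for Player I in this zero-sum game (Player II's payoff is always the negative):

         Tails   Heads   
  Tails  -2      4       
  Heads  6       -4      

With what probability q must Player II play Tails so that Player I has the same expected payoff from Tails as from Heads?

Player I's indifference between Tails and Heads determines Player II's mixing probability q:
  Player I's payoff to Tails: q·(-2) + (1−q)·4 = -6q + 4
  Player I's payoff to Heads: q·6 + (1−q)·(-4) = 10q - 4
  -6q + 4 = 10q - 4  ⇒  -16q = -8  ⇒  q = 1/2.

q = 1/2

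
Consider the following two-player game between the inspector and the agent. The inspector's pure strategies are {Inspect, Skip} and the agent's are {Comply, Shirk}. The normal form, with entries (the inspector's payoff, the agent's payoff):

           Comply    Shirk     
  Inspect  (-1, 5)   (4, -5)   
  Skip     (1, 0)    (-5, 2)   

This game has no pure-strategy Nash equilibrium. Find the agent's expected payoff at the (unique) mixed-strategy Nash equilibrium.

5/6

Set the agent's expected payoff from Comply equal to that from Shirk:
  the agent's expected payoff from Comply: p·5 + (1−p)·0 = 5p
  the agent's expected payoff from Shirk: p·(-5) + (1−p)·2 = -7p + 2
  5p = -7p + 2  ⇒  12p = 2  ⇒  p = 1/6.
At equilibrium the agent is indifferent across columns, so the agent's payoff equals the payoff from Comply: (1/6)·5 + (5/6)·0 = 5/6.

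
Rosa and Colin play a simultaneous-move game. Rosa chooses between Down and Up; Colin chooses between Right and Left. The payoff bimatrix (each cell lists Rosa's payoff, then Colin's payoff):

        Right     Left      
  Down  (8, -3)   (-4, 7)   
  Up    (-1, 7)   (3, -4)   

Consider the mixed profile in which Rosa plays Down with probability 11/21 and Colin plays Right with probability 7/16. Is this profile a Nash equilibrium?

Check Colin's indifference given Rosa's mix p = 11/21:
  payoff from Right = 37/21; payoff from Left = 37/21 — equal.
Check Rosa's indifference given Colin's mix q = 7/16:
  payoff from Down = 5/4; payoff from Up = 5/4 — equal.
Both players are indifferent, so neither can profitably deviate.

Yes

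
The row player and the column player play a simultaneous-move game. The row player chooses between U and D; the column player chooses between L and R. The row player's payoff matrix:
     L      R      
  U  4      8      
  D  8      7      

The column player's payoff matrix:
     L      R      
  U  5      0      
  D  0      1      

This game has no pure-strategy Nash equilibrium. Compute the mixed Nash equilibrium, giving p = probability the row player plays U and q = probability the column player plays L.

In a mixed equilibrium the column player is indifferent between L and R; this condition fixes p.
  the column player's payoff from L: p·5 + (1−p)·0 = 5p
  the column player's payoff from R: p·0 + (1−p)·1 = -p + 1
  5p = -p + 1  ⇒  6p = 1  ⇒  p = 1/6.
In a mixed equilibrium the row player is indifferent between U and D; this condition fixes q.
  the row player's payoff from U: q·4 + (1−q)·8 = -4q + 8
  the row player's payoff from D: q·8 + (1−q)·7 = q + 7
  -4q + 8 = q + 7  ⇒  -5q = -1  ⇒  q = 1/5.

p = 1/6, q = 1/5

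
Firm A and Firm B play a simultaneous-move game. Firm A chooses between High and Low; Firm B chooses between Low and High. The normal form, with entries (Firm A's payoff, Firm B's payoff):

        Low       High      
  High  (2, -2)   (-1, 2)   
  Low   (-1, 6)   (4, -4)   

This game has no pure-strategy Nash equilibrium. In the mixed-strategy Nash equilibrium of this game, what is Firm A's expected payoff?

7/8

Firm A's indifference between High and Low determines Firm B's mixing probability q:
  Firm A's expected payoff from High: q·2 + (1−q)·(-1) = 3q - 1
  Firm A's expected payoff from Low: q·(-1) + (1−q)·4 = -5q + 4
  3q - 1 = -5q + 4  ⇒  8q = 5  ⇒  q = 5/8.
At equilibrium Firm A is indifferent across rows, so Firm A's payoff equals the payoff from High: (5/8)·2 + (3/8)·(-1) = 7/8.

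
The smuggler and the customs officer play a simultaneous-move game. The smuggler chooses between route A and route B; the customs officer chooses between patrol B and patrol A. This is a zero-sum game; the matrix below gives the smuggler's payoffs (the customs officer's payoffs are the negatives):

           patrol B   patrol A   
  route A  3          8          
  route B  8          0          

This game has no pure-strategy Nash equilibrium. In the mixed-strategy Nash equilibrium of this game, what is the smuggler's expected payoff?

Set the smuggler's expected payoff from route A equal to that from route B:
  the smuggler's payoff from route A: q·3 + (1−q)·8 = -5q + 8
  the smuggler's payoff from route B: q·8 + (1−q)·0 = 8q
  -5q + 8 = 8q  ⇒  -13q = -8  ⇒  q = 8/13.
At equilibrium the smuggler is indifferent across rows, so the smuggler's payoff equals the payoff from route A: (8/13)·3 + (5/13)·8 = 64/13.

64/13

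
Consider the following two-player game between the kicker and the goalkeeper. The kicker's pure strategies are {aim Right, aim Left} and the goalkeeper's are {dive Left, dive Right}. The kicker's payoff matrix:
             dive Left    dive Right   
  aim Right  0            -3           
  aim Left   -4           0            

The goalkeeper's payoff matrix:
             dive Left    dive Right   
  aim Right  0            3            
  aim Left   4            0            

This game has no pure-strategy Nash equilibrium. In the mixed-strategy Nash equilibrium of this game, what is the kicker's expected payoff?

The goalkeeper's mix must leave the kicker indifferent between aim Right and aim Left.
  the kicker's payoff from aim Right: q·0 + (1−q)·(-3) = 3q - 3
  the kicker's payoff from aim Left: q·(-4) + (1−q)·0 = -4q
  3q - 3 = -4q  ⇒  7q = 3  ⇒  q = 3/7.
At equilibrium the kicker is indifferent across rows, so the kicker's payoff equals the payoff from aim Right: (3/7)·0 + (4/7)·(-3) = -12/7.

-12/7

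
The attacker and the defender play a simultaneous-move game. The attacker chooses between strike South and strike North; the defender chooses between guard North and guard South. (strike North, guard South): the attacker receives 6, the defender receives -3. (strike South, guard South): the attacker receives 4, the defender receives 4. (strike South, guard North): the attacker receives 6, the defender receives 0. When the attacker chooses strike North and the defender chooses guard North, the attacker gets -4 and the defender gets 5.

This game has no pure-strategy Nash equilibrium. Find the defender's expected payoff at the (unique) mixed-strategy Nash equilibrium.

For the defender to be willing to mix, the defender must be indifferent between guard North and guard South, which pins down the attacker's mix.
  the defender's payoff from guard North: p·0 + (1−p)·5 = -5p + 5
  the defender's payoff from guard South: p·4 + (1−p)·(-3) = 7p - 3
  -5p + 5 = 7p - 3  ⇒  -12p = -8  ⇒  p = 2/3.
At equilibrium the defender is indifferent across columns, so the defender's payoff equals the payoff from guard North: (2/3)·0 + (1/3)·5 = 5/3.

5/3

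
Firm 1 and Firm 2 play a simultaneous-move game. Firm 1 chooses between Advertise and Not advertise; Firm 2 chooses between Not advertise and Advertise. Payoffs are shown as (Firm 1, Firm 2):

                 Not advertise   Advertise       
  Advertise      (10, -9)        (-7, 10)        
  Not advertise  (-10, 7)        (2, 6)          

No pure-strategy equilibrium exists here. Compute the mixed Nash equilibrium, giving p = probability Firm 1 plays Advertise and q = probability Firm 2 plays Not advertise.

Firm 1's mix must leave Firm 2 indifferent between Not advertise and Advertise.
  Firm 2's payoff from Not advertise: p·(-9) + (1−p)·7 = -16p + 7
  Firm 2's payoff from Advertise: p·10 + (1−p)·6 = 4p + 6
  -16p + 7 = 4p + 6  ⇒  -20p = -1  ⇒  p = 1/20.
In a mixed equilibrium Firm 1 is indifferent between Advertise and Not advertise; this condition fixes q.
  Firm 1's expected payoff from Advertise: q·10 + (1−q)·(-7) = 17q - 7
  Firm 1's expected payoff from Not advertise: q·(-10) + (1−q)·2 = -12q + 2
  17q - 7 = -12q + 2  ⇒  29q = 9  ⇒  q = 9/29.

p = 1/20, q = 9/29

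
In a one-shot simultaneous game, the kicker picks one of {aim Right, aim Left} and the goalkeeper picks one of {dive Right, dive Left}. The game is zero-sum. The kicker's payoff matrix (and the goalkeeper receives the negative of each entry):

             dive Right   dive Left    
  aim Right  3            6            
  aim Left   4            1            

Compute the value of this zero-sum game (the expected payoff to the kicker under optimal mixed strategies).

v = 7/2

Set the kicker's expected payoff from aim Right equal to that from aim Left:
  the kicker's payoff to aim Right: q·3 + (1−q)·6 = -3q + 6
  the kicker's payoff to aim Left: q·4 + (1−q)·1 = 3q + 1
  -3q + 6 = 3q + 1  ⇒  -6q = -5  ⇒  q = 5/6.
The value is the kicker's expected payoff against this mix (using aim Right): (5/6)·3 + (1/6)·6 = 7/2.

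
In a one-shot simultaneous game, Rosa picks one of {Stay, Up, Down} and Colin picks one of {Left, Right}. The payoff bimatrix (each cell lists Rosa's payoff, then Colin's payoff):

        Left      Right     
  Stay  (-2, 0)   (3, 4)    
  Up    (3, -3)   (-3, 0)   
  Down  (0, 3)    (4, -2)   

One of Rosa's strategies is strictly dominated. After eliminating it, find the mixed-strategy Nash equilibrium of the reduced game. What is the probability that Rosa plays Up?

p = 5/8

Rosa's strategy Stay is strictly dominated by Down: 0 > -2 and 4 > 3. Eliminate Stay.
Colin's indifference between Left and Right determines Rosa's mixing probability p:
  Colin's payoff to Left: p·(-3) + (1−p)·3 = -6p + 3
  Colin's payoff to Right: p·0 + (1−p)·(-2) = 2p - 2
  -6p + 3 = 2p - 2  ⇒  -8p = -5  ⇒  p = 5/8.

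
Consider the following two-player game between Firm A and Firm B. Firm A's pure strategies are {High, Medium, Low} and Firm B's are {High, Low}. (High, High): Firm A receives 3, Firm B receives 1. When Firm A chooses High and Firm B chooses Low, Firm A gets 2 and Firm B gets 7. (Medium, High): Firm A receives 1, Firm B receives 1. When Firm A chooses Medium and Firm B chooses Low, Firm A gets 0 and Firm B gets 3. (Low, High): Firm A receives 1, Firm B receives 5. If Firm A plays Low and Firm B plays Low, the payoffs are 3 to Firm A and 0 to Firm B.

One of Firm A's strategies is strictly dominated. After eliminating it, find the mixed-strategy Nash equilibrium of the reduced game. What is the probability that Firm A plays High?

p = 5/11

Firm A's strategy Medium is strictly dominated by High: 3 > 1 and 2 > 0. Eliminate Medium.
Firm B's indifference between High and Low determines Firm A's mixing probability p:
  Firm B's expected payoff from High: p·1 + (1−p)·5 = -4p + 5
  Firm B's expected payoff from Low: p·7 + (1−p)·0 = 7p
  -4p + 5 = 7p  ⇒  -11p = -5  ⇒  p = 5/11.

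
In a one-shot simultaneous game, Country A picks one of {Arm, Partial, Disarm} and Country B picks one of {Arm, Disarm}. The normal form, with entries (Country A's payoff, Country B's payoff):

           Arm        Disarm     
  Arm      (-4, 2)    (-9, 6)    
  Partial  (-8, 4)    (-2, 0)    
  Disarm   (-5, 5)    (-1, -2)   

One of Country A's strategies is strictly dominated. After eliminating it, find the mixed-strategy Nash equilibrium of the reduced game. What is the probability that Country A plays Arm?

Country A's strategy Partial is strictly dominated by Disarm: -5 > -8 and -1 > -2. Eliminate Partial.
Country A's mix must leave Country B indifferent between Arm and Disarm.
  Country B's payoff from Arm: p·2 + (1−p)·5 = -3p + 5
  Country B's payoff from Disarm: p·6 + (1−p)·(-2) = 8p - 2
  -3p + 5 = 8p - 2  ⇒  -11p = -7  ⇒  p = 7/11.

p = 7/11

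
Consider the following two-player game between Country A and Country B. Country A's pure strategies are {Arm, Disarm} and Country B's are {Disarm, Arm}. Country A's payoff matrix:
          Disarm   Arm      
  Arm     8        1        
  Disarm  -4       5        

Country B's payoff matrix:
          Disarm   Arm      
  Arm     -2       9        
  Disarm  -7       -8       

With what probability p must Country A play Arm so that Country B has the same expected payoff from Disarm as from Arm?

Country A's mix must leave Country B indifferent between Disarm and Arm.
  Country B's payoff from Disarm: p·(-2) + (1−p)·(-7) = 5p - 7
  Country B's payoff from Arm: p·9 + (1−p)·(-8) = 17p - 8
  5p - 7 = 17p - 8  ⇒  -12p = -1  ⇒  p = 1/12.

p = 1/12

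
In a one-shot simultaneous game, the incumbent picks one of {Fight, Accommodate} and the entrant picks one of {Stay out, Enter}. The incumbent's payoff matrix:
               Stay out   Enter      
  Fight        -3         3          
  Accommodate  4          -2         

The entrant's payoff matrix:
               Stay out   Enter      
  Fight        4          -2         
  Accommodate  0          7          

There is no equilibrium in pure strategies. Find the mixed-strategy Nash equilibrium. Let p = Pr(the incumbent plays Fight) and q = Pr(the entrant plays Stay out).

Set the entrant's expected payoff from Stay out equal to that from Enter:
  the entrant's expected payoff from Stay out: p·4 + (1−p)·0 = 4p
  the entrant's expected payoff from Enter: p·(-2) + (1−p)·7 = -9p + 7
  4p = -9p + 7  ⇒  13p = 7  ⇒  p = 7/13.
The incumbent's indifference between Fight and Accommodate determines the entrant's mixing probability q:
  the incumbent's expected payoff from Fight: q·(-3) + (1−q)·3 = -6q + 3
  the incumbent's expected payoff from Accommodate: q·4 + (1−q)·(-2) = 6q - 2
  -6q + 3 = 6q - 2  ⇒  -12q = -5  ⇒  q = 5/12.

p = 7/13, q = 5/12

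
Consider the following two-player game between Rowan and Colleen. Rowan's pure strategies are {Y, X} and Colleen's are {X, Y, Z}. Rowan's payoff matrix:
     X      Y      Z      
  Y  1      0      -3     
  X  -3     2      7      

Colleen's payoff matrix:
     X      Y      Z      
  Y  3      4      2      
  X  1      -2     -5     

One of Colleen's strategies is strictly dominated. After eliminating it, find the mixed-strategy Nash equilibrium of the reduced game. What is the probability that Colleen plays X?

Colleen's strategy Z is strictly dominated by Y: 4 > 2 and -2 > -5. Eliminate Z.
Set Rowan's expected payoff from Y equal to that from X:
  Rowan's payoff from Y: q·1 + (1−q)·0 = q
  Rowan's payoff from X: q·(-3) + (1−q)·2 = -5q + 2
  q = -5q + 2  ⇒  6q = 2  ⇒  q = 1/3.

q = 1/3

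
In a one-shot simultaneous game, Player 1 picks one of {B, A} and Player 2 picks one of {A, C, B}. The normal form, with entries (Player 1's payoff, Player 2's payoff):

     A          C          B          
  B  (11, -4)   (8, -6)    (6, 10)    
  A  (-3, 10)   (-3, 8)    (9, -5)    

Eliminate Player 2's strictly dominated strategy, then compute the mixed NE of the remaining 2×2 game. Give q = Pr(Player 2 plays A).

q = 3/17

Player 2's strategy C is strictly dominated by A: -4 > -6 and 10 > 8. Eliminate C.
Set Player 1's expected payoff from B equal to that from A:
  Player 1's payoff from B: q·11 + (1−q)·6 = 5q + 6
  Player 1's payoff from A: q·(-3) + (1−q)·9 = -12q + 9
  5q + 6 = -12q + 9  ⇒  17q = 3  ⇒  q = 3/17.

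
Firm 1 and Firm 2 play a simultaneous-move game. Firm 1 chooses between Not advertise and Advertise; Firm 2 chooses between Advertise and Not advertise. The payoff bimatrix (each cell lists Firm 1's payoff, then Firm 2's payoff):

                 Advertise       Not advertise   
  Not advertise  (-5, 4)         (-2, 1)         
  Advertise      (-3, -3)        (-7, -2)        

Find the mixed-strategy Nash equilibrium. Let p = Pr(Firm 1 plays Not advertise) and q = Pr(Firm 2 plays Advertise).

p = 1/4, q = 5/7

Set Firm 2's expected payoff from Advertise equal to that from Not advertise:
  Firm 2's expected payoff from Advertise: p·4 + (1−p)·(-3) = 7p - 3
  Firm 2's expected payoff from Not advertise: p·1 + (1−p)·(-2) = 3p - 2
  7p - 3 = 3p - 2  ⇒  4p = 1  ⇒  p = 1/4.
For Firm 1 to be willing to mix, Firm 1 must be indifferent between Not advertise and Advertise, which pins down Firm 2's mix.
  Firm 1's expected payoff from Not advertise: q·(-5) + (1−q)·(-2) = -3q - 2
  Firm 1's expected payoff from Advertise: q·(-3) + (1−q)·(-7) = 4q - 7
  -3q - 2 = 4q - 7  ⇒  -7q = -5  ⇒  q = 5/7.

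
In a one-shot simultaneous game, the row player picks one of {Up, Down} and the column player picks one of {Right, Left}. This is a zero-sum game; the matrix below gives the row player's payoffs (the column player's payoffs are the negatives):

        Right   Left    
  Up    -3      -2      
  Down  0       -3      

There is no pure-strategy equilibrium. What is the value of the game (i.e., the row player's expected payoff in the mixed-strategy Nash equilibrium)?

The row player's indifference between Up and Down determines the column player's mixing probability q:
  the row player's payoff to Up: q·(-3) + (1−q)·(-2) = -q - 2
  the row player's payoff to Down: q·0 + (1−q)·(-3) = 3q - 3
  -q - 2 = 3q - 3  ⇒  -4q = -1  ⇒  q = 1/4.
The value is the row player's expected payoff against this mix (using Up): (1/4)·(-3) + (3/4)·(-2) = -9/4.

v = -9/4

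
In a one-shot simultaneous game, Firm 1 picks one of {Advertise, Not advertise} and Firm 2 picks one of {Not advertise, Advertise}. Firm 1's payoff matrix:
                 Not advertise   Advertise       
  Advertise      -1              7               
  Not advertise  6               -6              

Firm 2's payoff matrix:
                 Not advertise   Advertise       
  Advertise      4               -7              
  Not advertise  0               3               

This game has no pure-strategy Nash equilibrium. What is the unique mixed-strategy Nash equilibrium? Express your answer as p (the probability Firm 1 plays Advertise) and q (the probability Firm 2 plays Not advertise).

In a mixed equilibrium Firm 2 is indifferent between Not advertise and Advertise; this condition fixes p.
  Firm 2's payoff to Not advertise: p·4 + (1−p)·0 = 4p
  Firm 2's payoff to Advertise: p·(-7) + (1−p)·3 = -10p + 3
  4p = -10p + 3  ⇒  14p = 3  ⇒  p = 3/14.
Set Firm 1's expected payoff from Advertise equal to that from Not advertise:
  Firm 1's payoff to Advertise: q·(-1) + (1−q)·7 = -8q + 7
  Firm 1's payoff to Not advertise: q·6 + (1−q)·(-6) = 12q - 6
  -8q + 7 = 12q - 6  ⇒  -20q = -13  ⇒  q = 13/20.

p = 3/14, q = 13/20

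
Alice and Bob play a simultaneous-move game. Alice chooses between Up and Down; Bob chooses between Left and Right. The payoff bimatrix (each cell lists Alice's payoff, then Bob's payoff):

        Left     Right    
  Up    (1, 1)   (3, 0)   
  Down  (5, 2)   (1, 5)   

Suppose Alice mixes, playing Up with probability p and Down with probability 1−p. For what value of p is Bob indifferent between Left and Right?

p = 3/4

In a mixed equilibrium Bob is indifferent between Left and Right; this condition fixes p.
  Bob's expected payoff from Left: p·1 + (1−p)·2 = -p + 2
  Bob's expected payoff from Right: p·0 + (1−p)·5 = -5p + 5
  -p + 2 = -5p + 5  ⇒  4p = 3  ⇒  p = 3/4.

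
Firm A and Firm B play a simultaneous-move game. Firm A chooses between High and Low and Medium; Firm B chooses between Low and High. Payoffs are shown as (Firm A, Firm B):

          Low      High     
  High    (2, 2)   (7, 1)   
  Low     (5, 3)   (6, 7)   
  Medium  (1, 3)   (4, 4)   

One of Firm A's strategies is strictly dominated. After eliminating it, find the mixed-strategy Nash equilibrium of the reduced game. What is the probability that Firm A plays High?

Firm A's strategy Medium is strictly dominated by High: 2 > 1 and 7 > 4. Eliminate Medium.
Set Firm B's expected payoff from Low equal to that from High:
  Firm B's payoff to Low: p·2 + (1−p)·3 = -p + 3
  Firm B's payoff to High: p·1 + (1−p)·7 = -6p + 7
  -p + 3 = -6p + 7  ⇒  5p = 4  ⇒  p = 4/5.

p = 4/5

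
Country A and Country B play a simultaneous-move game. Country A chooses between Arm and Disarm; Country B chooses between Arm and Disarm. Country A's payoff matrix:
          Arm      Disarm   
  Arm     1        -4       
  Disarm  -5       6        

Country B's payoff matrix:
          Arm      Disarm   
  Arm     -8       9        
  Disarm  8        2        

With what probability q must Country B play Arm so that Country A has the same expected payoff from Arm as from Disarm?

Country A's indifference between Arm and Disarm determines Country B's mixing probability q:
  Country A's payoff from Arm: q·1 + (1−q)·(-4) = 5q - 4
  Country A's payoff from Disarm: q·(-5) + (1−q)·6 = -11q + 6
  5q - 4 = -11q + 6  ⇒  16q = 10  ⇒  q = 5/8.

q = 5/8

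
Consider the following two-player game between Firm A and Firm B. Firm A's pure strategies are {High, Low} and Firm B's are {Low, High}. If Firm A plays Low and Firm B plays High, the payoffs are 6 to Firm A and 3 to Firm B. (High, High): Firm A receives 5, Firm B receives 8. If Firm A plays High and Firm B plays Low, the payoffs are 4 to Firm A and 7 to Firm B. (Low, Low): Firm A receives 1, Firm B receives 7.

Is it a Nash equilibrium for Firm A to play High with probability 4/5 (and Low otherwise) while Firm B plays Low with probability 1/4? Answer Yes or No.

Yes

Check Firm B's indifference given Firm A's mix p = 4/5:
  payoff from Low = 7; payoff from High = 7 — equal.
Check Firm A's indifference given Firm B's mix q = 1/4:
  payoff from High = 19/4; payoff from Low = 19/4 — equal.
Both players are indifferent, so neither can profitably deviate.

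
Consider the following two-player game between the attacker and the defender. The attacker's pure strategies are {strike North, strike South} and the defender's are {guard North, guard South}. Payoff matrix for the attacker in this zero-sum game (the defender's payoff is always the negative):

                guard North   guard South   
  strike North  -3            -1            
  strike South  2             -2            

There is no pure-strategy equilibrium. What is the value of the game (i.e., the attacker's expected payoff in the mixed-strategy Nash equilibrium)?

Set the attacker's expected payoff from strike North equal to that from strike South:
  the attacker's payoff from strike North: q·(-3) + (1−q)·(-1) = -2q - 1
  the attacker's payoff from strike South: q·2 + (1−q)·(-2) = 4q - 2
  -2q - 1 = 4q - 2  ⇒  -6q = -1  ⇒  q = 1/6.
The value is the attacker's expected payoff against this mix (using strike North): (1/6)·(-3) + (5/6)·(-1) = -4/3.

v = -4/3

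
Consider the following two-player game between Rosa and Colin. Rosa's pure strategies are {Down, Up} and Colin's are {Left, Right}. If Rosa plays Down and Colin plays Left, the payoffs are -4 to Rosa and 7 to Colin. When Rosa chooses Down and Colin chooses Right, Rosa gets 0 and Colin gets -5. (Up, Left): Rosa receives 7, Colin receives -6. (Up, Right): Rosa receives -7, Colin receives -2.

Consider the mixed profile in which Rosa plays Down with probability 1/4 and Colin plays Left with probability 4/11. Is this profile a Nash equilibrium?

No

Given Colin's mix q = 4/11, Rosa's payoff from Down is -16/11 but from Up is -21/11. Rosa strictly prefers Down, so Rosa would not mix.
So the proposed profile is not a Nash equilibrium.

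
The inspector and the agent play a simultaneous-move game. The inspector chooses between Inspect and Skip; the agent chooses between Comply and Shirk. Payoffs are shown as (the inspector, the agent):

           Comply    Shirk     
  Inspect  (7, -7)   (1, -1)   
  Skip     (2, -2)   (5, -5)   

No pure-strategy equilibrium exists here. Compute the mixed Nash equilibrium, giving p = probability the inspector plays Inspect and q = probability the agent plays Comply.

p = 1/3, q = 4/9

The agent's indifference between Comply and Shirk determines the inspector's mixing probability p:
  the agent's payoff to Comply: p·(-7) + (1−p)·(-2) = -5p - 2
  the agent's payoff to Shirk: p·(-1) + (1−p)·(-5) = 4p - 5
  -5p - 2 = 4p - 5  ⇒  -9p = -3  ⇒  p = 1/3.
The inspector's indifference between Inspect and Skip determines the agent's mixing probability q:
  the inspector's expected payoff from Inspect: q·7 + (1−q)·1 = 6q + 1
  the inspector's expected payoff from Skip: q·2 + (1−q)·5 = -3q + 5
  6q + 1 = -3q + 5  ⇒  9q = 4  ⇒  q = 4/9.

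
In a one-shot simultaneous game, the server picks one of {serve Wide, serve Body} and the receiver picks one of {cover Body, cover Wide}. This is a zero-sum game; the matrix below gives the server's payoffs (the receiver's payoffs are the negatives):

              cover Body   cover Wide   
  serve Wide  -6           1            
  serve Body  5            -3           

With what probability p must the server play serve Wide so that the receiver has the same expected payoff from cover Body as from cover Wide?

The server's mix must leave the receiver indifferent between cover Body and cover Wide.
  the receiver's payoff to cover Body: p·6 + (1−p)·(-5) = 11p - 5
  the receiver's payoff to cover Wide: p·(-1) + (1−p)·3 = -4p + 3
  11p - 5 = -4p + 3  ⇒  15p = 8  ⇒  p = 8/15.

p = 8/15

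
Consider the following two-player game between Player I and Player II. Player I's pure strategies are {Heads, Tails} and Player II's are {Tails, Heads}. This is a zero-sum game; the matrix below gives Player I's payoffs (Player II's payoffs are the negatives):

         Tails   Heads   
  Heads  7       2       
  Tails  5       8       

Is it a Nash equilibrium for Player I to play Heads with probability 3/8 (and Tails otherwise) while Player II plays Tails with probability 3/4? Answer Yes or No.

Check Player II's indifference given Player I's mix p = 3/8:
  payoff from Tails = -23/4; payoff from Heads = -23/4 — equal.
Check Player I's indifference given Player II's mix q = 3/4:
  payoff from Heads = 23/4; payoff from Tails = 23/4 — equal.
Both players are indifferent, so neither can profitably deviate.

Yes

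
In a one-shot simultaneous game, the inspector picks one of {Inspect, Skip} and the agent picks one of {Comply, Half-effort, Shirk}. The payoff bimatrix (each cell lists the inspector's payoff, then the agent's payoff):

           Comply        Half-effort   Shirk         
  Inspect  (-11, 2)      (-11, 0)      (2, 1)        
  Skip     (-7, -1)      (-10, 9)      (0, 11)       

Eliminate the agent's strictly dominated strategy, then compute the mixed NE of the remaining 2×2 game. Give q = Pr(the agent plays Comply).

q = 1/3

The agent's strategy Half-effort is strictly dominated by Shirk: 1 > 0 and 11 > 9. Eliminate Half-effort.
For the inspector to be willing to mix, the inspector must be indifferent between Inspect and Skip, which pins down the agent's mix.
  the inspector's payoff to Inspect: q·(-11) + (1−q)·2 = -13q + 2
  the inspector's payoff to Skip: q·(-7) + (1−q)·0 = -7q
  -13q + 2 = -7q  ⇒  -6q = -2  ⇒  q = 1/3.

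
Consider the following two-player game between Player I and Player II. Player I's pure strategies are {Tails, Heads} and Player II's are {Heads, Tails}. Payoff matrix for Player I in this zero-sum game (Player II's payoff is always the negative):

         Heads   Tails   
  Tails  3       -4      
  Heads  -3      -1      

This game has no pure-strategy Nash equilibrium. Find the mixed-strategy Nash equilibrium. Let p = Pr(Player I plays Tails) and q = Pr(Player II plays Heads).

For Player II to be willing to mix, Player II must be indifferent between Heads and Tails, which pins down Player I's mix.
  Player II's expected payoff from Heads: p·(-3) + (1−p)·3 = -6p + 3
  Player II's expected payoff from Tails: p·4 + (1−p)·1 = 3p + 1
  -6p + 3 = 3p + 1  ⇒  -9p = -2  ⇒  p = 2/9.
For Player I to be willing to mix, Player I must be indifferent between Tails and Heads, which pins down Player II's mix.
  Player I's expected payoff from Tails: q·3 + (1−q)·(-4) = 7q - 4
  Player I's expected payoff from Heads: q·(-3) + (1−q)·(-1) = -2q - 1
  7q - 4 = -2q - 1  ⇒  9q = 3  ⇒  q = 1/3.

p = 2/9, q = 1/3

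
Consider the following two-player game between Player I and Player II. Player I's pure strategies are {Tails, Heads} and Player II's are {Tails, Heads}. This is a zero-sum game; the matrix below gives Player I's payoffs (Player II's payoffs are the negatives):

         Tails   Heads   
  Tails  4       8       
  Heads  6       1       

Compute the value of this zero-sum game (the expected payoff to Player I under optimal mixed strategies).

Player II's mix must leave Player I indifferent between Tails and Heads.
  Player I's payoff to Tails: q·4 + (1−q)·8 = -4q + 8
  Player I's payoff to Heads: q·6 + (1−q)·1 = 5q + 1
  -4q + 8 = 5q + 1  ⇒  -9q = -7  ⇒  q = 7/9.
The value is Player I's expected payoff against this mix (using Tails): (7/9)·4 + (2/9)·8 = 44/9.

v = 44/9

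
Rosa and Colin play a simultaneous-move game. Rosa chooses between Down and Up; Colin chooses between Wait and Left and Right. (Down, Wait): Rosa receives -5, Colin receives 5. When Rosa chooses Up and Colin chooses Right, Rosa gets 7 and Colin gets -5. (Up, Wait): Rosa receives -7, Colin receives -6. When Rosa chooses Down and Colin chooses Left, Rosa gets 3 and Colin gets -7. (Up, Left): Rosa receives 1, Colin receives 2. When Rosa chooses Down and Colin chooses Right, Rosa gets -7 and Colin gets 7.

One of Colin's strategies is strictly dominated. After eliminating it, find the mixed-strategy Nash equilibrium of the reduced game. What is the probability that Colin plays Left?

q = 7/8

Colin's strategy Wait is strictly dominated by Right: 7 > 5 and -5 > -6. Eliminate Wait.
In a mixed equilibrium Rosa is indifferent between Down and Up; this condition fixes q.
  Rosa's payoff to Down: q·3 + (1−q)·(-7) = 10q - 7
  Rosa's payoff to Up: q·1 + (1−q)·7 = -6q + 7
  10q - 7 = -6q + 7  ⇒  16q = 14  ⇒  q = 7/8.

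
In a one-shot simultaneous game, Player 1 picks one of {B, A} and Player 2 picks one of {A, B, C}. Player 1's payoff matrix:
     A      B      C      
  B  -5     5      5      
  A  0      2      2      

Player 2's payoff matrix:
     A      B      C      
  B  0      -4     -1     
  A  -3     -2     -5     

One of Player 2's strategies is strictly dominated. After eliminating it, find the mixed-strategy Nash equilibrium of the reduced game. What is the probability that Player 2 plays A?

q = 3/8

Player 2's strategy C is strictly dominated by A: 0 > -1 and -3 > -5. Eliminate C.
For Player 1 to be willing to mix, Player 1 must be indifferent between B and A, which pins down Player 2's mix.
  Player 1's payoff from B: q·(-5) + (1−q)·5 = -10q + 5
  Player 1's payoff from A: q·0 + (1−q)·2 = -2q + 2
  -10q + 5 = -2q + 2  ⇒  -8q = -3  ⇒  q = 3/8.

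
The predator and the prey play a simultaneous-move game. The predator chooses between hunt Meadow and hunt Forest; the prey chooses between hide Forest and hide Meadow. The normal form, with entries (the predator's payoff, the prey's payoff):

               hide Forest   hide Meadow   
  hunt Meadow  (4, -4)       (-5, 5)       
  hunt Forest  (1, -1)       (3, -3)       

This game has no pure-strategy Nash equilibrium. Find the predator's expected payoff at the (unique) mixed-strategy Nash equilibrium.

Set the predator's expected payoff from hunt Meadow equal to that from hunt Forest:
  the predator's payoff to hunt Meadow: q·4 + (1−q)·(-5) = 9q - 5
  the predator's payoff to hunt Forest: q·1 + (1−q)·3 = -2q + 3
  9q - 5 = -2q + 3  ⇒  11q = 8  ⇒  q = 8/11.
At equilibrium the predator is indifferent across rows, so the predator's payoff equals the payoff from hunt Meadow: (8/11)·4 + (3/11)·(-5) = 17/11.

17/11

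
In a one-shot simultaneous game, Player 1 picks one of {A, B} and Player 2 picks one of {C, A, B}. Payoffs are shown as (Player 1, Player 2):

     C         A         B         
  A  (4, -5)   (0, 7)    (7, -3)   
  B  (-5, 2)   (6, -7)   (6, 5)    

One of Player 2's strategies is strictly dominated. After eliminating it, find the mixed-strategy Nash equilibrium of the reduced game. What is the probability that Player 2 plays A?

q = 1/7

Player 2's strategy C is strictly dominated by B: -3 > -5 and 5 > 2. Eliminate C.
Player 2's mix must leave Player 1 indifferent between A and B.
  Player 1's payoff from A: q·0 + (1−q)·7 = -7q + 7
  Player 1's payoff from B: q·6 + (1−q)·6 = 6
  -7q + 7 = 6  ⇒  -7q = -1  ⇒  q = 1/7.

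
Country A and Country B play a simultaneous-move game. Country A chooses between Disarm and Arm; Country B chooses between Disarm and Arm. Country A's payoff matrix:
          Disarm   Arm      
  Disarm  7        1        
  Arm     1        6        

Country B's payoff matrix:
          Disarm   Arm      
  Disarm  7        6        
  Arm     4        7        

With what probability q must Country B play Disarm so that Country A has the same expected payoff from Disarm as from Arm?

q = 5/11

In a mixed equilibrium Country A is indifferent between Disarm and Arm; this condition fixes q.
  Country A's payoff from Disarm: q·7 + (1−q)·1 = 6q + 1
  Country A's payoff from Arm: q·1 + (1−q)·6 = -5q + 6
  6q + 1 = -5q + 6  ⇒  11q = 5  ⇒  q = 5/11.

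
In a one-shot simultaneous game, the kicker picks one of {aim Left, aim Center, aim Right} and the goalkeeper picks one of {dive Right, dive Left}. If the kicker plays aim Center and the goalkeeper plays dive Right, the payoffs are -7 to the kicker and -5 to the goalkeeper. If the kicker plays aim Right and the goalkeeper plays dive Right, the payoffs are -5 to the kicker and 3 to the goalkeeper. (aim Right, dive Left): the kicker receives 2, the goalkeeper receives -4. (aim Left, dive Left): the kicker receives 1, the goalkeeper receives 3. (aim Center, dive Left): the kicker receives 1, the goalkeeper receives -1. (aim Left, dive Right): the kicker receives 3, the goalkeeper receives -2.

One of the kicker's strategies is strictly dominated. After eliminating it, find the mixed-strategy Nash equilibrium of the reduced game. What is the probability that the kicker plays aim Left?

The kicker's strategy aim Center is strictly dominated by aim Right: -5 > -7 and 2 > 1. Eliminate aim Center.
For the goalkeeper to be willing to mix, the goalkeeper must be indifferent between dive Right and dive Left, which pins down the kicker's mix.
  the goalkeeper's payoff from dive Right: p·(-2) + (1−p)·3 = -5p + 3
  the goalkeeper's payoff from dive Left: p·3 + (1−p)·(-4) = 7p - 4
  -5p + 3 = 7p - 4  ⇒  -12p = -7  ⇒  p = 7/12.

p = 7/12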